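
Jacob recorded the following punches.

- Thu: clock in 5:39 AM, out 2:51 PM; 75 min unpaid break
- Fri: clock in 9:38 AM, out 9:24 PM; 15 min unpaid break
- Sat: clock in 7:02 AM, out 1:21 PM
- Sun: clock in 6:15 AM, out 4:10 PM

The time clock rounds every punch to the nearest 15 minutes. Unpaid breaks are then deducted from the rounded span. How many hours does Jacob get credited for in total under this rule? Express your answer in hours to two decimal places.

35.50 hours

Thu: in 5:39 AM→5:45 AM, out 2:51 PM→2:45 PM; 9 h 0 min − 75 min = 7 h 45 min
Fri: in 9:38 AM→9:45 AM, out 9:24 PM→9:30 PM; 11 h 45 min − 15 min = 11 h 30 min
Sat: in 7:02 AM→7:00 AM, out 1:21 PM→1:15 PM; 6 h 15 min
Sun: in 6:15 AM→6:15 AM, out 4:10 PM→4:15 PM; 10 h 0 min
Total credited: 35 h 30 min.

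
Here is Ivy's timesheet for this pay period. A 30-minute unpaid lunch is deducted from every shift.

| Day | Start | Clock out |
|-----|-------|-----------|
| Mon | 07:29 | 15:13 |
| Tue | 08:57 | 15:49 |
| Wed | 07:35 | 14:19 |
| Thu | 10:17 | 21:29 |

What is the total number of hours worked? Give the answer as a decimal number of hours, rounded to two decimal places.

30.53 hours

Mon: 07:29–15:13 = 7 h 44 min; less 30 min break → 7 h 14 min
Tue: 08:57–15:49 = 6 h 52 min; less 30 min break → 6 h 22 min
Wed: 07:35–14:19 = 6 h 44 min; less 30 min break → 6 h 14 min
Thu: 10:17–21:29 = 11 h 12 min; less 30 min break → 10 h 42 min
Total: 7 h 14 min + 6 h 22 min + 6 h 14 min + 10 h 42 min = 30 h 32 min.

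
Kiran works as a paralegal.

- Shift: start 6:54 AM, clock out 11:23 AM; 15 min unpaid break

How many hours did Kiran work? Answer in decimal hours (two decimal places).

4.23 hours

Shift: 6:54 AM–11:23 AM = 4 h 29 min; less 15 min break → 4 h 14 min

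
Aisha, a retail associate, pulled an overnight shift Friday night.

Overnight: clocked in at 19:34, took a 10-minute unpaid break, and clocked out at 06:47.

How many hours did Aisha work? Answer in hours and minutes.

11 h 3 min

Overnight: 19:34 → midnight = 4 h 26 min; midnight → 06:47 = 6 h 47 min; span 11 h 13 min; less 10 min break → 11 h 3 min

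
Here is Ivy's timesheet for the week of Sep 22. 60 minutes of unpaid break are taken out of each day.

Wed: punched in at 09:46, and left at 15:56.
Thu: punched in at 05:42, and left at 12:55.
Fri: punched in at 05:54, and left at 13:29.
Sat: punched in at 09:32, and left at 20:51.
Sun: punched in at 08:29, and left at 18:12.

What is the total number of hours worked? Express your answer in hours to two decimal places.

Wed: 09:46–15:56 = 6 h 10 min; less 60 min break → 5 h 10 min
Thu: 05:42–12:55 = 7 h 13 min; less 60 min break → 6 h 13 min
Fri: 05:54–13:29 = 7 h 35 min; less 60 min break → 6 h 35 min
Sat: 09:32–20:51 = 11 h 19 min; less 60 min break → 10 h 19 min
Sun: 08:29–18:12 = 9 h 43 min; less 60 min break → 8 h 43 min
Total: 5 h 10 min + 6 h 13 min + 6 h 35 min + 10 h 19 min + 8 h 43 min = 37 h 0 min.

37.00 hours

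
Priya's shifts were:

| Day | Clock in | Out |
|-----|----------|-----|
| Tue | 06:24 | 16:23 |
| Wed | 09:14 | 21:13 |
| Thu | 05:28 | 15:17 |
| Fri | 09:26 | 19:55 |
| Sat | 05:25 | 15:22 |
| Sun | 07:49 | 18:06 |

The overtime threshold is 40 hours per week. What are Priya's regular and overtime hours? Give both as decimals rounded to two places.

Regular 40.00 hours, overtime 22.50 hours

Tue: 06:24–16:23 = 9 h 59 min
Wed: 09:14–21:13 = 11 h 59 min
Thu: 05:28–15:17 = 9 h 49 min
Fri: 09:26–19:55 = 10 h 29 min
Sat: 05:25–15:22 = 9 h 57 min
Sun: 07:49–18:06 = 10 h 17 min
Total worked: 62 h 30 min = 62.50 h.
Threshold 40 h → overtime 22 h 30 min, regular 40 h 0 min.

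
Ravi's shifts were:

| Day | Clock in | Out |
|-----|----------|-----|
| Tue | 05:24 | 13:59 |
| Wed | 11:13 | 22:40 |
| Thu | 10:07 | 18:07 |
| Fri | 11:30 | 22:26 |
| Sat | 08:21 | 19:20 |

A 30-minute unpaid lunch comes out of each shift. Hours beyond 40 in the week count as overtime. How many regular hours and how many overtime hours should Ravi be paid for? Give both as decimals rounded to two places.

Regular 40.00 hours, overtime 7.45 hours

Tue: 05:24–13:59 = 8 h 35 min; less 30 min break → 8 h 5 min
Wed: 11:13–22:40 = 11 h 27 min; less 30 min break → 10 h 57 min
Thu: 10:07–18:07 = 8 h 0 min; less 30 min break → 7 h 30 min
Fri: 11:30–22:26 = 10 h 56 min; less 30 min break → 10 h 26 min
Sat: 08:21–19:20 = 10 h 59 min; less 30 min break → 10 h 29 min
Total worked: 47 h 27 min = 47.45 h.
Threshold 40 h → overtime 7 h 27 min, regular 40 h 0 min.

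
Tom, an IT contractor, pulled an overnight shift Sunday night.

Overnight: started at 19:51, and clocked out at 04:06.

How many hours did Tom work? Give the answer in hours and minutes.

Overnight: 19:51 → midnight = 4 h 9 min; midnight → 04:06 = 4 h 6 min; span 8 h 15 min

8 h 15 min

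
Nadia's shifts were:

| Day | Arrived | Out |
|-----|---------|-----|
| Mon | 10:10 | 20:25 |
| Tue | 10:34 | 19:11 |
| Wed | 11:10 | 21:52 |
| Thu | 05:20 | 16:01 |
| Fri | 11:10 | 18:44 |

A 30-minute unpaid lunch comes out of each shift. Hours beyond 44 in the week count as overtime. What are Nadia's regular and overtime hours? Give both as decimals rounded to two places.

Regular 44.00 hours, overtime 1.32 hours

Mon: 10:10–20:25 = 10 h 15 min; less 30 min break → 9 h 45 min
Tue: 10:34–19:11 = 8 h 37 min; less 30 min break → 8 h 7 min
Wed: 11:10–21:52 = 10 h 42 min; less 30 min break → 10 h 12 min
Thu: 05:20–16:01 = 10 h 41 min; less 30 min break → 10 h 11 min
Fri: 11:10–18:44 = 7 h 34 min; less 30 min break → 7 h 4 min
Total worked: 45 h 19 min = 45.32 h.
Threshold 44 h → overtime 1 h 19 min, regular 44 h 0 min.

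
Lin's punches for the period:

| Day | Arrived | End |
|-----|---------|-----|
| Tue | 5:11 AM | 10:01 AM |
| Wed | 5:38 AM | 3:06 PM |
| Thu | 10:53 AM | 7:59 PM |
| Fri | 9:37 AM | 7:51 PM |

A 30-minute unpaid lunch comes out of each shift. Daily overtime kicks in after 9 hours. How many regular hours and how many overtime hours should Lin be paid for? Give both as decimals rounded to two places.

Tue: 5:11 AM–10:01 AM = 4 h 50 min; less 30 min break → 4 h 20 min
Wed: 5:38 AM–3:06 PM = 9 h 28 min; less 30 min break → 8 h 58 min
Thu: 10:53 AM–7:59 PM = 9 h 6 min; less 30 min break → 8 h 36 min
Fri: 9:37 AM–7:51 PM = 10 h 14 min; less 30 min break → 9 h 44 min
Tue reg 4 h 20 min / OT 0 h 0 min; Wed reg 8 h 58 min / OT 0 h 0 min; Thu reg 8 h 36 min / OT 0 h 0 min; Fri reg 9 h 0 min / OT 0 h 44 min.
Totals: regular 30 h 54 min, overtime 0 h 44 min.

Regular 30.90 hours, overtime 0.73 hours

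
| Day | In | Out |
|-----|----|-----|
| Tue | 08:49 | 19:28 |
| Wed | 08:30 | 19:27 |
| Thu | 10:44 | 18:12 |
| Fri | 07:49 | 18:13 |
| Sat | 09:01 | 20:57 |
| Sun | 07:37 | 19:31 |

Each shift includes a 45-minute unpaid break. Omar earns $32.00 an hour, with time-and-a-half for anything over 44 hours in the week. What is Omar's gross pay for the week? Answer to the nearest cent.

Tue: 08:49–19:28 = 10 h 39 min; less 45 min break → 9 h 54 min
Wed: 08:30–19:27 = 10 h 57 min; less 45 min break → 10 h 12 min
Thu: 10:44–18:12 = 7 h 28 min; less 45 min break → 6 h 43 min
Fri: 07:49–18:13 = 10 h 24 min; less 45 min break → 9 h 39 min
Sat: 09:01–20:57 = 11 h 56 min; less 45 min break → 11 h 11 min
Sun: 07:37–19:31 = 11 h 54 min; less 45 min break → 11 h 9 min
Total worked: 58 h 48 min = 3528 min.
Regular 44 h 0 min = 2640 min at $32.00/h; overtime 14 h 48 min = 888 min at $48.00/h.
Pay = (2640 × $32.00 + 888 × $48.00) ÷ 60 = $2118.40.

$2118.40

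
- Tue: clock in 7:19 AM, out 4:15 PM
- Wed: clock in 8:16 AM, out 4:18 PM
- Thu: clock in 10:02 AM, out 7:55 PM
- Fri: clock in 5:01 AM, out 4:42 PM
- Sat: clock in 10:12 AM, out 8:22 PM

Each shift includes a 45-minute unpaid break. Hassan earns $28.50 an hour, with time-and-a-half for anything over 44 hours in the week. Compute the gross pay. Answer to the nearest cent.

Tue: 7:19 AM–4:15 PM = 8 h 56 min; less 45 min break → 8 h 11 min
Wed: 8:16 AM–4:18 PM = 8 h 2 min; less 45 min break → 7 h 17 min
Thu: 10:02 AM–7:55 PM = 9 h 53 min; less 45 min break → 9 h 8 min
Fri: 5:01 AM–4:42 PM = 11 h 41 min; less 45 min break → 10 h 56 min
Sat: 10:12 AM–8:22 PM = 10 h 10 min; less 45 min break → 9 h 25 min
Total worked: 44 h 57 min = 2697 min.
Regular 44 h 0 min = 2640 min at $28.50/h; overtime 0 h 57 min = 57 min at $42.75/h.
Pay = (2640 × $28.50 + 57 × $42.75) ÷ 60 = $1294.61.

$1294.61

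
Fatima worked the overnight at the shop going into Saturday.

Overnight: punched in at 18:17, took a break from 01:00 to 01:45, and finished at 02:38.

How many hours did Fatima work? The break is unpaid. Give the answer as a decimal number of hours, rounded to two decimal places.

Overnight: 18:17 → midnight = 5 h 43 min; midnight → 02:38 = 2 h 38 min; span 8 h 21 min; less 45 min break → 7 h 36 min

7.60 hours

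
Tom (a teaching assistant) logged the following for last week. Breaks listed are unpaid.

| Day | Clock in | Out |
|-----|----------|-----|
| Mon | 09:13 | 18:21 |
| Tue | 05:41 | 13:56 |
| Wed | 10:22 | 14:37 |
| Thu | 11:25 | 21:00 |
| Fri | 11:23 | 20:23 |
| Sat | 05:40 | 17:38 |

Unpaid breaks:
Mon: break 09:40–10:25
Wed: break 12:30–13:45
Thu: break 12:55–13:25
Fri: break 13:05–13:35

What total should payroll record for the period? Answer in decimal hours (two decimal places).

49.18 hours

Mon: 09:13–18:21 = 9 h 8 min; less 45 min break → 8 h 23 min
Tue: 05:41–13:56 = 8 h 15 min
Wed: 10:22–14:37 = 4 h 15 min; less 75 min break → 3 h 0 min
Thu: 11:25–21:00 = 9 h 35 min; less 30 min break → 9 h 5 min
Fri: 11:23–20:23 = 9 h 0 min; less 30 min break → 8 h 30 min
Sat: 05:40–17:38 = 11 h 58 min
Total: 8 h 23 min + 8 h 15 min + 3 h 0 min + 9 h 5 min + 8 h 30 min + 11 h 58 min = 49 h 11 min.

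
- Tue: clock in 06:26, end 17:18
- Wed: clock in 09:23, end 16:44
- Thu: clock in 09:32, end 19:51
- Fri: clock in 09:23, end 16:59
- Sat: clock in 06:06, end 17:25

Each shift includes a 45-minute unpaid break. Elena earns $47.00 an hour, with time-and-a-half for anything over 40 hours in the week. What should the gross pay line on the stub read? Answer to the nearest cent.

Tue: 06:26–17:18 = 10 h 52 min; less 45 min break → 10 h 7 min
Wed: 09:23–16:44 = 7 h 21 min; less 45 min break → 6 h 36 min
Thu: 09:32–19:51 = 10 h 19 min; less 45 min break → 9 h 34 min
Fri: 09:23–16:59 = 7 h 36 min; less 45 min break → 6 h 51 min
Sat: 06:06–17:25 = 11 h 19 min; less 45 min break → 10 h 34 min
Total worked: 43 h 42 min = 2622 min.
Regular 40 h 0 min = 2400 min at $47.00/h; overtime 3 h 42 min = 222 min at $70.50/h.
Pay = (2400 × $47.00 + 222 × $70.50) ÷ 60 = $2140.85.

$2140.85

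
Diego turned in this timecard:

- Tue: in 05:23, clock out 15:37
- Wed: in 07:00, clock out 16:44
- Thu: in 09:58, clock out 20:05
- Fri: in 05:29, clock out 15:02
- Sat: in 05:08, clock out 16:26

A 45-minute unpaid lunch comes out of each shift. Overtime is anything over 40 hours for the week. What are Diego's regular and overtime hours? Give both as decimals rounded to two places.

Regular 40.00 hours, overtime 7.18 hours

Tue: 05:23–15:37 = 10 h 14 min; less 45 min break → 9 h 29 min
Wed: 07:00–16:44 = 9 h 44 min; less 45 min break → 8 h 59 min
Thu: 09:58–20:05 = 10 h 7 min; less 45 min break → 9 h 22 min
Fri: 05:29–15:02 = 9 h 33 min; less 45 min break → 8 h 48 min
Sat: 05:08–16:26 = 11 h 18 min; less 45 min break → 10 h 33 min
Total worked: 47 h 11 min = 47.18 h.
Threshold 40 h → overtime 7 h 11 min, regular 40 h 0 min.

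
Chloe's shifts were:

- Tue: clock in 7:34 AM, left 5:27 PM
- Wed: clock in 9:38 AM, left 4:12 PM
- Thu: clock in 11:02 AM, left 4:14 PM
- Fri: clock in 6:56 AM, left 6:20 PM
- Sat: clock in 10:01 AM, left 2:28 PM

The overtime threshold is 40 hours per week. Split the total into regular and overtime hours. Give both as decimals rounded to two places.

Tue: 7:34 AM–5:27 PM = 9 h 53 min
Wed: 9:38 AM–4:12 PM = 6 h 34 min
Thu: 11:02 AM–4:14 PM = 5 h 12 min
Fri: 6:56 AM–6:20 PM = 11 h 24 min
Sat: 10:01 AM–2:28 PM = 4 h 27 min
Total worked: 37 h 30 min = 37.50 h.
Threshold 40 h → overtime 0 h 0 min, regular 37 h 30 min.

Regular 37.50 hours, overtime 0.00 hours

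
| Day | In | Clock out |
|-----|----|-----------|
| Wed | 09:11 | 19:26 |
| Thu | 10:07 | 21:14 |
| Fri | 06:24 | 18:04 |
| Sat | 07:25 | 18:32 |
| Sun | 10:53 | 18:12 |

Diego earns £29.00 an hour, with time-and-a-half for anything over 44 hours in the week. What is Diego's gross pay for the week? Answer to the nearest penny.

Wed: 09:11–19:26 = 10 h 15 min
Thu: 10:07–21:14 = 11 h 7 min
Fri: 06:24–18:04 = 11 h 40 min
Sat: 07:25–18:32 = 11 h 7 min
Sun: 10:53–18:12 = 7 h 19 min
Total worked: 51 h 28 min = 3088 min.
Regular 44 h 0 min = 2640 min at £29.00/h; overtime 7 h 28 min = 448 min at £43.50/h.
Pay = (2640 × £29.00 + 448 × £43.50) ÷ 60 = £1600.80.

£1600.80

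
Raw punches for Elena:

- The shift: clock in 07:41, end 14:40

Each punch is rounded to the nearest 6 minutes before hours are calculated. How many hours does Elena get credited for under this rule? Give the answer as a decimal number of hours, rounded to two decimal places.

7.00 hours

The shift: in 07:41→07:42, out 14:40→14:42; 7 h 0 min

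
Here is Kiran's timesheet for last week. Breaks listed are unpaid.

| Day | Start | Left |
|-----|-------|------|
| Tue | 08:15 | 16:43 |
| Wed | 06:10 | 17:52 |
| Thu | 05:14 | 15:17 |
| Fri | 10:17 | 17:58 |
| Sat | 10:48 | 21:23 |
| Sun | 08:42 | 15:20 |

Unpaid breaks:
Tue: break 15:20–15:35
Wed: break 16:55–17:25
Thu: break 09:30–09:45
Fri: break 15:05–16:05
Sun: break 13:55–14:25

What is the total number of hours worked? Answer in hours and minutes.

Tue: 08:15–16:43 = 8 h 28 min; less 15 min break → 8 h 13 min
Wed: 06:10–17:52 = 11 h 42 min; less 30 min break → 11 h 12 min
Thu: 05:14–15:17 = 10 h 3 min; less 15 min break → 9 h 48 min
Fri: 10:17–17:58 = 7 h 41 min; less 60 min break → 6 h 41 min
Sat: 10:48–21:23 = 10 h 35 min
Sun: 08:42–15:20 = 6 h 38 min; less 30 min break → 6 h 8 min
Total: 8 h 13 min + 11 h 12 min + 9 h 48 min + 6 h 41 min + 10 h 35 min + 6 h 8 min = 52 h 37 min.

52 h 37 min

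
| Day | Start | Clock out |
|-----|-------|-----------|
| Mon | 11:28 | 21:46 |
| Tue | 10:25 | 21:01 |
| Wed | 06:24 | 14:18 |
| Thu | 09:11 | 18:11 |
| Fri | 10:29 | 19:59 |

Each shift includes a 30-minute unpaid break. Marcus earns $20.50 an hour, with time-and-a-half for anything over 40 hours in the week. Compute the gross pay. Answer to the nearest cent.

$967.60

Mon: 11:28–21:46 = 10 h 18 min; less 30 min break → 9 h 48 min
Tue: 10:25–21:01 = 10 h 36 min; less 30 min break → 10 h 6 min
Wed: 06:24–14:18 = 7 h 54 min; less 30 min break → 7 h 24 min
Thu: 09:11–18:11 = 9 h 0 min; less 30 min break → 8 h 30 min
Fri: 10:29–19:59 = 9 h 30 min; less 30 min break → 9 h 0 min
Total worked: 44 h 48 min = 2688 min.
Regular 40 h 0 min = 2400 min at $20.50/h; overtime 4 h 48 min = 288 min at $30.75/h.
Pay = (2400 × $20.50 + 288 × $30.75) ÷ 60 = $967.60.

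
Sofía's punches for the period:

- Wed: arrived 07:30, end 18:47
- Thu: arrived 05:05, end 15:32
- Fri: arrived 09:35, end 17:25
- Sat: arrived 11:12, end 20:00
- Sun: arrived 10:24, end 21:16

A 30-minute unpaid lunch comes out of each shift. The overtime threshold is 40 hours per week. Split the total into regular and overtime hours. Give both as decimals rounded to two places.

Regular 40.00 hours, overtime 6.73 hours

Wed: 07:30–18:47 = 11 h 17 min; less 30 min break → 10 h 47 min
Thu: 05:05–15:32 = 10 h 27 min; less 30 min break → 9 h 57 min
Fri: 09:35–17:25 = 7 h 50 min; less 30 min break → 7 h 20 min
Sat: 11:12–20:00 = 8 h 48 min; less 30 min break → 8 h 18 min
Sun: 10:24–21:16 = 10 h 52 min; less 30 min break → 10 h 22 min
Total worked: 46 h 44 min = 46.73 h.
Threshold 40 h → overtime 6 h 44 min, regular 40 h 0 min.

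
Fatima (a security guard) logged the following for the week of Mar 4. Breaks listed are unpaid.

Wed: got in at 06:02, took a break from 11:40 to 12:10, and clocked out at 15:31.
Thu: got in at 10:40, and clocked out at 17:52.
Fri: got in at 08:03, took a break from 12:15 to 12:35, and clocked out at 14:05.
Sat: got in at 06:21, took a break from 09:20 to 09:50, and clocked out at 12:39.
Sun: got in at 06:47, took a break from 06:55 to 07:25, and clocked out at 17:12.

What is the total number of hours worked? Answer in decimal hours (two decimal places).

37.60 hours

Wed: 06:02–15:31 = 9 h 29 min; less 30 min break → 8 h 59 min
Thu: 10:40–17:52 = 7 h 12 min
Fri: 08:03–14:05 = 6 h 2 min; less 20 min break → 5 h 42 min
Sat: 06:21–12:39 = 6 h 18 min; less 30 min break → 5 h 48 min
Sun: 06:47–17:12 = 10 h 25 min; less 30 min break → 9 h 55 min
Total: 8 h 59 min + 7 h 12 min + 5 h 42 min + 5 h 48 min + 9 h 55 min = 37 h 36 min.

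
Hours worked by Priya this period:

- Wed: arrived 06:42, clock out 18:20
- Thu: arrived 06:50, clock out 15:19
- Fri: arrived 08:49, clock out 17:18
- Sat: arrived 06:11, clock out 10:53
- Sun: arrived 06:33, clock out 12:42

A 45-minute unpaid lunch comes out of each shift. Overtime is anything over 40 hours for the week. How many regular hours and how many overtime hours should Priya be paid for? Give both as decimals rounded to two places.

Regular 35.70 hours, overtime 0.00 hours

Wed: 06:42–18:20 = 11 h 38 min; less 45 min break → 10 h 53 min
Thu: 06:50–15:19 = 8 h 29 min; less 45 min break → 7 h 44 min
Fri: 08:49–17:18 = 8 h 29 min; less 45 min break → 7 h 44 min
Sat: 06:11–10:53 = 4 h 42 min; less 45 min break → 3 h 57 min
Sun: 06:33–12:42 = 6 h 9 min; less 45 min break → 5 h 24 min
Total worked: 35 h 42 min = 35.70 h.
Threshold 40 h → overtime 0 h 0 min, regular 35 h 42 min.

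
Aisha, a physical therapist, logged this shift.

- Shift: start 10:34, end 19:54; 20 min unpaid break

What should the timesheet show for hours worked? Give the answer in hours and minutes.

Shift: 10:34–19:54 = 9 h 20 min; less 20 min break → 9 h 0 min

9 h 0 min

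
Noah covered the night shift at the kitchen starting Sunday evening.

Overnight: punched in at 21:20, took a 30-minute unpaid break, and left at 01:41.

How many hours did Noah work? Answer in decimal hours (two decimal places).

Overnight: 21:20 → midnight = 2 h 40 min; midnight → 01:41 = 1 h 41 min; span 4 h 21 min; less 30 min break → 3 h 51 min

3.85 hours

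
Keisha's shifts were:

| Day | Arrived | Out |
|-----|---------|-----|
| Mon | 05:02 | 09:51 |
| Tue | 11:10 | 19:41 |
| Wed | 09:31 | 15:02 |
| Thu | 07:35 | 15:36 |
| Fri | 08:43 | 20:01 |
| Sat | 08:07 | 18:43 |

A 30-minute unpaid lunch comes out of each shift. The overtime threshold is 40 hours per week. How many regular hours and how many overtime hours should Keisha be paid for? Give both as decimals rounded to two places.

Regular 40.00 hours, overtime 5.77 hours

Mon: 05:02–09:51 = 4 h 49 min; less 30 min break → 4 h 19 min
Tue: 11:10–19:41 = 8 h 31 min; less 30 min break → 8 h 1 min
Wed: 09:31–15:02 = 5 h 31 min; less 30 min break → 5 h 1 min
Thu: 07:35–15:36 = 8 h 1 min; less 30 min break → 7 h 31 min
Fri: 08:43–20:01 = 11 h 18 min; less 30 min break → 10 h 48 min
Sat: 08:07–18:43 = 10 h 36 min; less 30 min break → 10 h 6 min
Total worked: 45 h 46 min = 45.77 h.
Threshold 40 h → overtime 5 h 46 min, regular 40 h 0 min.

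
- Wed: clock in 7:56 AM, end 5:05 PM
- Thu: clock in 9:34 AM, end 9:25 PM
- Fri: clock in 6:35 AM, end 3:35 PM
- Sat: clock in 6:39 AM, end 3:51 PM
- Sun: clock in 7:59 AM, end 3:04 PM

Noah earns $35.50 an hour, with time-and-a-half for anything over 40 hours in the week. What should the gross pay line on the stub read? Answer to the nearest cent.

$1754.59

Wed: 7:56 AM–5:05 PM = 9 h 9 min
Thu: 9:34 AM–9:25 PM = 11 h 51 min
Fri: 6:35 AM–3:35 PM = 9 h 0 min
Sat: 6:39 AM–3:51 PM = 9 h 12 min
Sun: 7:59 AM–3:04 PM = 7 h 5 min
Total worked: 46 h 17 min = 2777 min.
Regular 40 h 0 min = 2400 min at $35.50/h; overtime 6 h 17 min = 377 min at $53.25/h.
Pay = (2400 × $35.50 + 377 × $53.25) ÷ 60 = $1754.59.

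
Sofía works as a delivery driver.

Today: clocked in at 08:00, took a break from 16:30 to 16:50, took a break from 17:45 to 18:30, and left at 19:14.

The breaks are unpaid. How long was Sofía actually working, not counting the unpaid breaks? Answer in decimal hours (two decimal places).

10.15 hours

Today: 08:00–19:14 = 11 h 14 min; less 65 min break → 10 h 9 min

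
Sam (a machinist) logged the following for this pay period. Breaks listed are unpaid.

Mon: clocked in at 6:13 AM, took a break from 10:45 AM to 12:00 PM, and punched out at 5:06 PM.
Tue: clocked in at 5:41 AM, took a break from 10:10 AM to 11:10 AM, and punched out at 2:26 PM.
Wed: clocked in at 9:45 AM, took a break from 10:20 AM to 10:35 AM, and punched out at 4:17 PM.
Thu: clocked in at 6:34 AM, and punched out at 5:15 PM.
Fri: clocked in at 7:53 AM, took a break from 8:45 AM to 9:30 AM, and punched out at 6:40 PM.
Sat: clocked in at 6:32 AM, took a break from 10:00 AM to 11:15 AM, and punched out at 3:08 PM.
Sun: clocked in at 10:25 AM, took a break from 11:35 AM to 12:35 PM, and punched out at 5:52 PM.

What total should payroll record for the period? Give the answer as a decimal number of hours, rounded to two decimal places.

58.18 hours

Mon: 6:13 AM–5:06 PM = 10 h 53 min; less 75 min break → 9 h 38 min
Tue: 5:41 AM–2:26 PM = 8 h 45 min; less 60 min break → 7 h 45 min
Wed: 9:45 AM–4:17 PM = 6 h 32 min; less 15 min break → 6 h 17 min
Thu: 6:34 AM–5:15 PM = 10 h 41 min
Fri: 7:53 AM–6:40 PM = 10 h 47 min; less 45 min break → 10 h 2 min
Sat: 6:32 AM–3:08 PM = 8 h 36 min; less 75 min break → 7 h 21 min
Sun: 10:25 AM–5:52 PM = 7 h 27 min; less 60 min break → 6 h 27 min
Total: 9 h 38 min + 7 h 45 min + 6 h 17 min + 10 h 41 min + 10 h 2 min + 7 h 21 min + 6 h 27 min = 58 h 11 min.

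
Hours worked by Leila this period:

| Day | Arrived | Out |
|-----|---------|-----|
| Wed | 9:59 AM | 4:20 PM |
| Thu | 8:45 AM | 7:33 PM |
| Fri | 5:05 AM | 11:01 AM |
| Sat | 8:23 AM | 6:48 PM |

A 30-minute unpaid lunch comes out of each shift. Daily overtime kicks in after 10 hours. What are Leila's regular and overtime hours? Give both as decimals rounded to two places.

Wed: 9:59 AM–4:20 PM = 6 h 21 min; less 30 min break → 5 h 51 min
Thu: 8:45 AM–7:33 PM = 10 h 48 min; less 30 min break → 10 h 18 min
Fri: 5:05 AM–11:01 AM = 5 h 56 min; less 30 min break → 5 h 26 min
Sat: 8:23 AM–6:48 PM = 10 h 25 min; less 30 min break → 9 h 55 min
Wed reg 5 h 51 min / OT 0 h 0 min; Thu reg 10 h 0 min / OT 0 h 18 min; Fri reg 5 h 26 min / OT 0 h 0 min; Sat reg 9 h 55 min / OT 0 h 0 min.
Totals: regular 31 h 12 min, overtime 0 h 18 min.

Regular 31.20 hours, overtime 0.30 hours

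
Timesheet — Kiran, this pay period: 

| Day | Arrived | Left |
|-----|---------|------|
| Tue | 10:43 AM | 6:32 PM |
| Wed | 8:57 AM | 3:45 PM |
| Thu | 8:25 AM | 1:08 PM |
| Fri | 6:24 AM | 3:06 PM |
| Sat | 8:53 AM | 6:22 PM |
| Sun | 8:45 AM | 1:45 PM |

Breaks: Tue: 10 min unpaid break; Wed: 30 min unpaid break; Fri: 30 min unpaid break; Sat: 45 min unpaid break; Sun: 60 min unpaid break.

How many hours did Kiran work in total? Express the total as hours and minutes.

39 h 36 min

Tue: 10:43 AM–6:32 PM = 7 h 49 min; less 10 min break → 7 h 39 min
Wed: 8:57 AM–3:45 PM = 6 h 48 min; less 30 min break → 6 h 18 min
Thu: 8:25 AM–1:08 PM = 4 h 43 min
Fri: 6:24 AM–3:06 PM = 8 h 42 min; less 30 min break → 8 h 12 min
Sat: 8:53 AM–6:22 PM = 9 h 29 min; less 45 min break → 8 h 44 min
Sun: 8:45 AM–1:45 PM = 5 h 0 min; less 60 min break → 4 h 0 min
Total: 7 h 39 min + 6 h 18 min + 4 h 43 min + 8 h 12 min + 8 h 44 min + 4 h 0 min = 39 h 36 min.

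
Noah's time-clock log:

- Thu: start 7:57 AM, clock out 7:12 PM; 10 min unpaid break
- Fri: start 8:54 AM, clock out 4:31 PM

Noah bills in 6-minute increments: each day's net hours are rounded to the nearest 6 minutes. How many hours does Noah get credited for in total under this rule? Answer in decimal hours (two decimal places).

Thu: 7:57 AM–7:12 PM = 11 h 15 min − 10 min = 11 h 5 min → rounds to 11 h 6 min
Fri: 8:54 AM–4:31 PM = 7 h 37 min → rounds to 7 h 36 min
Total credited: 18 h 42 min.

18.70 hours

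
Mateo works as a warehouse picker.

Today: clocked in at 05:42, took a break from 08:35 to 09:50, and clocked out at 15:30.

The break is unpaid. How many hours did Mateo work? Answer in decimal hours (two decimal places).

8.55 hours

Today: 05:42–15:30 = 9 h 48 min; less 75 min break → 8 h 33 min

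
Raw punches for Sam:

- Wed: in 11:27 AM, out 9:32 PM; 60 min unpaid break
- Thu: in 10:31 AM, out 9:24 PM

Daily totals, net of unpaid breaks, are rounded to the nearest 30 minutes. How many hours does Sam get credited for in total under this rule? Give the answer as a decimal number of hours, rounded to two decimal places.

20.00 hours

Wed: 11:27 AM–9:32 PM = 10 h 5 min − 60 min = 9 h 5 min → rounds to 9 h 0 min
Thu: 10:31 AM–9:24 PM = 10 h 53 min → rounds to 11 h 0 min
Total credited: 20 h 0 min.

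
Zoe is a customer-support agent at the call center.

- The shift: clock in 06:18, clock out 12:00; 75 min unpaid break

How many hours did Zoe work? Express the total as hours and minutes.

The shift: 06:18–12:00 = 5 h 42 min; less 75 min break → 4 h 27 min

4 h 27 min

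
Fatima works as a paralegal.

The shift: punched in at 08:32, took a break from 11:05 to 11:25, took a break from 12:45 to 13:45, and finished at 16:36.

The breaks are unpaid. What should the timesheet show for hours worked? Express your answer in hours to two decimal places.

6.73 hours

The shift: 08:32–16:36 = 8 h 4 min; less 80 min break → 6 h 44 min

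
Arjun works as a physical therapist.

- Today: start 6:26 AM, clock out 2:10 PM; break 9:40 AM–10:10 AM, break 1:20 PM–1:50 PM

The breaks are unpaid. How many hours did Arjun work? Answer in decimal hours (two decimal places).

Today: 6:26 AM–2:10 PM = 7 h 44 min; less 60 min break → 6 h 44 min

6.73 hours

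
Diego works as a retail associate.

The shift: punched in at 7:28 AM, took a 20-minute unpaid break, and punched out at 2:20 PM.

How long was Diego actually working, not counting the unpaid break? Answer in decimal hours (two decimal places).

The shift: 7:28 AM–2:20 PM = 6 h 52 min; less 20 min break → 6 h 32 min

6.53 hours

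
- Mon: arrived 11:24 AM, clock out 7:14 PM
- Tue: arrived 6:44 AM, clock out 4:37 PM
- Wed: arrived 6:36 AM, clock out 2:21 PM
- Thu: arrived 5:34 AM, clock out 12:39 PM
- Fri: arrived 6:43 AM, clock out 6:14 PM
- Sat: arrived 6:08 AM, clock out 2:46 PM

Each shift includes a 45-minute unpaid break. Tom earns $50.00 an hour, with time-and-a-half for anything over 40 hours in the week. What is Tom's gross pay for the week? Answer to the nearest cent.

Mon: 11:24 AM–7:14 PM = 7 h 50 min; less 45 min break → 7 h 5 min
Tue: 6:44 AM–4:37 PM = 9 h 53 min; less 45 min break → 9 h 8 min
Wed: 6:36 AM–2:21 PM = 7 h 45 min; less 45 min break → 7 h 0 min
Thu: 5:34 AM–12:39 PM = 7 h 5 min; less 45 min break → 6 h 20 min
Fri: 6:43 AM–6:14 PM = 11 h 31 min; less 45 min break → 10 h 46 min
Sat: 6:08 AM–2:46 PM = 8 h 38 min; less 45 min break → 7 h 53 min
Total worked: 48 h 12 min = 2892 min.
Regular 40 h 0 min = 2400 min at $50.00/h; overtime 8 h 12 min = 492 min at $75.00/h.
Pay = (2400 × $50.00 + 492 × $75.00) ÷ 60 = $2615.00.

$2615.00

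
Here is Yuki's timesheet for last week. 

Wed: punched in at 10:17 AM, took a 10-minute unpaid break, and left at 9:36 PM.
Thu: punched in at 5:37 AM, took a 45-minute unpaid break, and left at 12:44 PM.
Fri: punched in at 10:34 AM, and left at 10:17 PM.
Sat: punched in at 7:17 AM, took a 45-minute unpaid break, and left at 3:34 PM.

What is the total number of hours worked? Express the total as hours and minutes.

Wed: 10:17 AM–9:36 PM = 11 h 19 min; less 10 min break → 11 h 9 min
Thu: 5:37 AM–12:44 PM = 7 h 7 min; less 45 min break → 6 h 22 min
Fri: 10:34 AM–10:17 PM = 11 h 43 min
Sat: 7:17 AM–3:34 PM = 8 h 17 min; less 45 min break → 7 h 32 min
Total: 11 h 9 min + 6 h 22 min + 11 h 43 min + 7 h 32 min = 36 h 46 min.

36 h 46 min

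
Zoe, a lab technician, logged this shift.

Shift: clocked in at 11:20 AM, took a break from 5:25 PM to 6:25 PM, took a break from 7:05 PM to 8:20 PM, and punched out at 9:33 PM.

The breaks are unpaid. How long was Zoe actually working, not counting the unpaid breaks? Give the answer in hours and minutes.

Shift: 11:20 AM–9:33 PM = 10 h 13 min; less 135 min break → 7 h 58 min

7 h 58 min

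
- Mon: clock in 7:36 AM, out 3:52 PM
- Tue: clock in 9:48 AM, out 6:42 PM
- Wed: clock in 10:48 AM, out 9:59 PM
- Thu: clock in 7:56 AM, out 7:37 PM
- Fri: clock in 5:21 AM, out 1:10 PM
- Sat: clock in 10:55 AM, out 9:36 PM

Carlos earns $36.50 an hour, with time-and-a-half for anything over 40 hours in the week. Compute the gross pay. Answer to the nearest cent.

$2474.70

Mon: 7:36 AM–3:52 PM = 8 h 16 min
Tue: 9:48 AM–6:42 PM = 8 h 54 min
Wed: 10:48 AM–9:59 PM = 11 h 11 min
Thu: 7:56 AM–7:37 PM = 11 h 41 min
Fri: 5:21 AM–1:10 PM = 7 h 49 min
Sat: 10:55 AM–9:36 PM = 10 h 41 min
Total worked: 58 h 32 min = 3512 min.
Regular 40 h 0 min = 2400 min at $36.50/h; overtime 18 h 32 min = 1112 min at $54.75/h.
Pay = (2400 × $36.50 + 1112 × $54.75) ÷ 60 = $2474.70.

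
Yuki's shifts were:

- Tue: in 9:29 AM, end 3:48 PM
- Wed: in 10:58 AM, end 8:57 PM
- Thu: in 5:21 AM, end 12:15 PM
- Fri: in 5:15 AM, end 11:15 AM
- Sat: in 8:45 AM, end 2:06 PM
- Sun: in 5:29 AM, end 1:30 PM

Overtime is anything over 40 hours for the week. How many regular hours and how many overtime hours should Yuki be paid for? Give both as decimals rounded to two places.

Tue: 9:29 AM–3:48 PM = 6 h 19 min
Wed: 10:58 AM–8:57 PM = 9 h 59 min
Thu: 5:21 AM–12:15 PM = 6 h 54 min
Fri: 5:15 AM–11:15 AM = 6 h 0 min
Sat: 8:45 AM–2:06 PM = 5 h 21 min
Sun: 5:29 AM–1:30 PM = 8 h 1 min
Total worked: 42 h 34 min = 42.57 h.
Threshold 40 h → overtime 2 h 34 min, regular 40 h 0 min.

Regular 40.00 hours, overtime 2.57 hours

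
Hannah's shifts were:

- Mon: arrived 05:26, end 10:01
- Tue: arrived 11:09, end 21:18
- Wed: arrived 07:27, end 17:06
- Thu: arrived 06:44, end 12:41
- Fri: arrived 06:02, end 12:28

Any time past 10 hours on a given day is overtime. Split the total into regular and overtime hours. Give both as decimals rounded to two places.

Mon: 05:26–10:01 = 4 h 35 min
Tue: 11:09–21:18 = 10 h 9 min
Wed: 07:27–17:06 = 9 h 39 min
Thu: 06:44–12:41 = 5 h 57 min
Fri: 06:02–12:28 = 6 h 26 min
Mon reg 4 h 35 min / OT 0 h 0 min; Tue reg 10 h 0 min / OT 0 h 9 min; Wed reg 9 h 39 min / OT 0 h 0 min; Thu reg 5 h 57 min / OT 0 h 0 min; Fri reg 6 h 26 min / OT 0 h 0 min.
Totals: regular 36 h 37 min, overtime 0 h 9 min.

Regular 36.62 hours, overtime 0.15 hours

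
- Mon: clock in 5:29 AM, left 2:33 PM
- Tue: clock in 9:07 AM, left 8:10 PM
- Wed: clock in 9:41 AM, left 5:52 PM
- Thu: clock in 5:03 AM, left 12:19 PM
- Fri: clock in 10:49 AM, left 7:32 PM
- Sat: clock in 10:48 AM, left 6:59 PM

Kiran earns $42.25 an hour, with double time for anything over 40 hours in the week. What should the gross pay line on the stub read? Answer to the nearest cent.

Mon: 5:29 AM–2:33 PM = 9 h 4 min
Tue: 9:07 AM–8:10 PM = 11 h 3 min
Wed: 9:41 AM–5:52 PM = 8 h 11 min
Thu: 5:03 AM–12:19 PM = 7 h 16 min
Fri: 10:49 AM–7:32 PM = 8 h 43 min
Sat: 10:48 AM–6:59 PM = 8 h 11 min
Total worked: 52 h 28 min = 3148 min.
Regular 40 h 0 min = 2400 min at $42.25/h; overtime 12 h 28 min = 748 min at $84.50/h.
Pay = (2400 × $42.25 + 748 × $84.50) ÷ 60 = $2743.43.

$2743.43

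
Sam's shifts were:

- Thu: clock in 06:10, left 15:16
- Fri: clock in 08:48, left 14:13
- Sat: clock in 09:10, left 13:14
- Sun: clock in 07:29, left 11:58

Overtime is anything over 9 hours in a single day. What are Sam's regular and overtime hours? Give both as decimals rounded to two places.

Regular 22.97 hours, overtime 0.10 hours

Thu: 06:10–15:16 = 9 h 6 min
Fri: 08:48–14:13 = 5 h 25 min
Sat: 09:10–13:14 = 4 h 4 min
Sun: 07:29–11:58 = 4 h 29 min
Thu reg 9 h 0 min / OT 0 h 6 min; Fri reg 5 h 25 min / OT 0 h 0 min; Sat reg 4 h 4 min / OT 0 h 0 min; Sun reg 4 h 29 min / OT 0 h 0 min.
Totals: regular 22 h 58 min, overtime 0 h 6 min.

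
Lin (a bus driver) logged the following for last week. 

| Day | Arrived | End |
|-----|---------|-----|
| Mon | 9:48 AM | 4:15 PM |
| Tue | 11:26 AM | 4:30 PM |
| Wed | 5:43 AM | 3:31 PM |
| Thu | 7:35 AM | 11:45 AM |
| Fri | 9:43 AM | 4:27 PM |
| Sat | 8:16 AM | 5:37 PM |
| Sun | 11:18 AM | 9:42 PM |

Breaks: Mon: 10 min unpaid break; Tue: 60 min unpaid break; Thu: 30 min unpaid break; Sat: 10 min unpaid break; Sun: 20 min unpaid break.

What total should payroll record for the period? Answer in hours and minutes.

49 h 48 min

Mon: 9:48 AM–4:15 PM = 6 h 27 min; less 10 min break → 6 h 17 min
Tue: 11:26 AM–4:30 PM = 5 h 4 min; less 60 min break → 4 h 4 min
Wed: 5:43 AM–3:31 PM = 9 h 48 min
Thu: 7:35 AM–11:45 AM = 4 h 10 min; less 30 min break → 3 h 40 min
Fri: 9:43 AM–4:27 PM = 6 h 44 min
Sat: 8:16 AM–5:37 PM = 9 h 21 min; less 10 min break → 9 h 11 min
Sun: 11:18 AM–9:42 PM = 10 h 24 min; less 20 min break → 10 h 4 min
Total: 6 h 17 min + 4 h 4 min + 9 h 48 min + 3 h 40 min + 6 h 44 min + 9 h 11 min + 10 h 4 min = 49 h 48 min.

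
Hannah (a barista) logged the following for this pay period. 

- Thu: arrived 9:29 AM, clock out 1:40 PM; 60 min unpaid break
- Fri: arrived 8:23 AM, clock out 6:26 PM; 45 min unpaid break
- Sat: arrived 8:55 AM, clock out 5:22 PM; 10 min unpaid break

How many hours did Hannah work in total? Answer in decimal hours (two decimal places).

20.77 hours

Thu: 9:29 AM–1:40 PM = 4 h 11 min; less 60 min break → 3 h 11 min
Fri: 8:23 AM–6:26 PM = 10 h 3 min; less 45 min break → 9 h 18 min
Sat: 8:55 AM–5:22 PM = 8 h 27 min; less 10 min break → 8 h 17 min
Total: 3 h 11 min + 9 h 18 min + 8 h 17 min = 20 h 46 min.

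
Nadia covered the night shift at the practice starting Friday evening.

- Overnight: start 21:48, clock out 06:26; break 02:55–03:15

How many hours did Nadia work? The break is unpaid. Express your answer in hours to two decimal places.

Overnight: 21:48 → midnight = 2 h 12 min; midnight → 06:26 = 6 h 26 min; span 8 h 38 min; less 20 min break → 8 h 18 min

8.30 hours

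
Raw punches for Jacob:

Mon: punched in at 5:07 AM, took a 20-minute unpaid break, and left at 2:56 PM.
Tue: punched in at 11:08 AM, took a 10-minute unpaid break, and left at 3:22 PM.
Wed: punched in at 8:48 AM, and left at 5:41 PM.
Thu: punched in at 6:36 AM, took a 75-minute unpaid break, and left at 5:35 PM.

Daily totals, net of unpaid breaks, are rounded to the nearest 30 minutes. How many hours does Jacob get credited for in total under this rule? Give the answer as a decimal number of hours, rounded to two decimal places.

Mon: 5:07 AM–2:56 PM = 9 h 49 min − 20 min = 9 h 29 min → rounds to 9 h 30 min
Tue: 11:08 AM–3:22 PM = 4 h 14 min − 10 min = 4 h 4 min → rounds to 4 h 0 min
Wed: 8:48 AM–5:41 PM = 8 h 53 min → rounds to 9 h 0 min
Thu: 6:36 AM–5:35 PM = 10 h 59 min − 75 min = 9 h 44 min → rounds to 9 h 30 min
Total credited: 32 h 0 min.

32.00 hours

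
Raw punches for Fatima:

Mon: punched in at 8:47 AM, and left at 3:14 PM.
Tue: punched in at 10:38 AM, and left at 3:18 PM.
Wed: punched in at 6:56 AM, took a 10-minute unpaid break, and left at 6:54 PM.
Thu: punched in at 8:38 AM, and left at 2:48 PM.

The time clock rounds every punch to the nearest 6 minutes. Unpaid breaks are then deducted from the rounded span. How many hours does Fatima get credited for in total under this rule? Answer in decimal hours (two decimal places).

Mon: in 8:47 AM→8:48 AM, out 3:14 PM→3:12 PM; 6 h 24 min
Tue: in 10:38 AM→10:36 AM, out 3:18 PM→3:18 PM; 4 h 42 min
Wed: in 6:56 AM→6:54 AM, out 6:54 PM→6:54 PM; 12 h 0 min − 10 min = 11 h 50 min
Thu: in 8:38 AM→8:36 AM, out 2:48 PM→2:48 PM; 6 h 12 min
Total credited: 29 h 8 min.

29.13 hours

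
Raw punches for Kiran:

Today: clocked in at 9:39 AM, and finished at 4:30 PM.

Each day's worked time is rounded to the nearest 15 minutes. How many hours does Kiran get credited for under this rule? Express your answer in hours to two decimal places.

6.75 hours

Today: 9:39 AM–4:30 PM = 6 h 51 min → rounds to 6 h 45 min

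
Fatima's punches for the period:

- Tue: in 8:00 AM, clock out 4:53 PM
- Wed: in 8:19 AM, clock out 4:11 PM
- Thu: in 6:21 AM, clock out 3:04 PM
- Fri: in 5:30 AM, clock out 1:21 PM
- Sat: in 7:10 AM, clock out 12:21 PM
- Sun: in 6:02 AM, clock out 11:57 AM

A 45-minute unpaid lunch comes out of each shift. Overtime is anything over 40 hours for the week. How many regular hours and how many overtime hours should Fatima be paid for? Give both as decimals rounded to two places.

Regular 39.92 hours, overtime 0.00 hours

Tue: 8:00 AM–4:53 PM = 8 h 53 min; less 45 min break → 8 h 8 min
Wed: 8:19 AM–4:11 PM = 7 h 52 min; less 45 min break → 7 h 7 min
Thu: 6:21 AM–3:04 PM = 8 h 43 min; less 45 min break → 7 h 58 min
Fri: 5:30 AM–1:21 PM = 7 h 51 min; less 45 min break → 7 h 6 min
Sat: 7:10 AM–12:21 PM = 5 h 11 min; less 45 min break → 4 h 26 min
Sun: 6:02 AM–11:57 AM = 5 h 55 min; less 45 min break → 5 h 10 min
Total worked: 39 h 55 min = 39.92 h.
Threshold 40 h → overtime 0 h 0 min, regular 39 h 55 min.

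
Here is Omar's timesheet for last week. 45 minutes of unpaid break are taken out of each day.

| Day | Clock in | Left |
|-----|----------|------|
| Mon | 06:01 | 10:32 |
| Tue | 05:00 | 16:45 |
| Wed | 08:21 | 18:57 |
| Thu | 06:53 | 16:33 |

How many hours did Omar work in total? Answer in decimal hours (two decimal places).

Mon: 06:01–10:32 = 4 h 31 min; less 45 min break → 3 h 46 min
Tue: 05:00–16:45 = 11 h 45 min; less 45 min break → 11 h 0 min
Wed: 08:21–18:57 = 10 h 36 min; less 45 min break → 9 h 51 min
Thu: 06:53–16:33 = 9 h 40 min; less 45 min break → 8 h 55 min
Total: 3 h 46 min + 11 h 0 min + 9 h 51 min + 8 h 55 min = 33 h 32 min.

33.53 hours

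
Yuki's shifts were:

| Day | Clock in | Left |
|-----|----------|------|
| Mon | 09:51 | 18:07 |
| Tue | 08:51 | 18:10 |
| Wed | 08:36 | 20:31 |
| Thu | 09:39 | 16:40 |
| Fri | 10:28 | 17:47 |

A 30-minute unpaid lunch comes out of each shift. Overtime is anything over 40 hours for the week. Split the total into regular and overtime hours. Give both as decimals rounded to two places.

Regular 40.00 hours, overtime 1.33 hours

Mon: 09:51–18:07 = 8 h 16 min; less 30 min break → 7 h 46 min
Tue: 08:51–18:10 = 9 h 19 min; less 30 min break → 8 h 49 min
Wed: 08:36–20:31 = 11 h 55 min; less 30 min break → 11 h 25 min
Thu: 09:39–16:40 = 7 h 1 min; less 30 min break → 6 h 31 min
Fri: 10:28–17:47 = 7 h 19 min; less 30 min break → 6 h 49 min
Total worked: 41 h 20 min = 41.33 h.
Threshold 40 h → overtime 1 h 20 min, regular 40 h 0 min.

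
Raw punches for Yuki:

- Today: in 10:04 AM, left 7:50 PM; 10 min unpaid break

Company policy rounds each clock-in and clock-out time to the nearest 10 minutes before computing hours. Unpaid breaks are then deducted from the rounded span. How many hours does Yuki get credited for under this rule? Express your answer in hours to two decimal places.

9.67 hours

Today: in 10:04 AM→10:00 AM, out 7:50 PM→7:50 PM; 9 h 50 min − 10 min = 9 h 40 min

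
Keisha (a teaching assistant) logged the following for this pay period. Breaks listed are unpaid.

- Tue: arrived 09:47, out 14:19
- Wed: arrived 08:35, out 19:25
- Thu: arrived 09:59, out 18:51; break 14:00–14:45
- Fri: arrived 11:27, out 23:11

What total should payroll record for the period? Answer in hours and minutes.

35 h 13 min

Tue: 09:47–14:19 = 4 h 32 min
Wed: 08:35–19:25 = 10 h 50 min
Thu: 09:59–18:51 = 8 h 52 min; less 45 min break → 8 h 7 min
Fri: 11:27–23:11 = 11 h 44 min
Total: 4 h 32 min + 10 h 50 min + 8 h 7 min + 11 h 44 min = 35 h 13 min.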